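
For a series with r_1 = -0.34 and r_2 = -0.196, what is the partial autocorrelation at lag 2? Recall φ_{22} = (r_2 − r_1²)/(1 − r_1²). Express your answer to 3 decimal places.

φ_{22} = (r_2 − r_1²) / (1 − r_1²)
r_1² = (-0.34)² = 0.1156
Numerator = -0.196 − 0.1156 = -0.3116; denominator = 1 − 0.1156 = 0.8844
φ_{22} = -0.3116 / 0.8844 = -0.352

-0.352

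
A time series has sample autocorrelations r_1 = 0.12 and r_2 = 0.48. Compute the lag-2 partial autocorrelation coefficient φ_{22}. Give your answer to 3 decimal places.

0.472

φ_{22} = (r_2 − r_1²) / (1 − r_1²)
r_1² = (0.12)² = 0.0144
Numerator = 0.48 − 0.0144 = 0.4656; denominator = 1 − 0.0144 = 0.9856
φ_{22} = 0.4656 / 0.9856 = 0.472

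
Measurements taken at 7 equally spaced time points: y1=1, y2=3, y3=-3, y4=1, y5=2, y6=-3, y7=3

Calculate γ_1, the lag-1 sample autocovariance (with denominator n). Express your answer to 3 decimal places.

-3.190

Mean ȳ = (1 + 3 − 3 + 1 + 2 − 3 + 3)/7 = 0.5714
Deviations: 0.4286, 2.4286, -3.5714, 0.4286, 1.4286, -3.5714, 2.4286
Σ_{t=1}^{6}(y_t−ȳ)(y_{t+1}−ȳ) = -22.3265
γ_1 = -22.3265 / 7 = -3.190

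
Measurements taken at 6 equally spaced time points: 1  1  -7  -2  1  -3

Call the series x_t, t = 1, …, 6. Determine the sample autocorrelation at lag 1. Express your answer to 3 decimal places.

Mean x̄ = (1 + 1 − 7 − 2 + 1 − 3)/6 = -1.5000
Numerator Σ_{t=1}^{5}(x_t−x̄)(x_{t+1}−x̄) = -9.7500
Denominator Σ(x_t−x̄)² = 51.5000
r_1 = -9.7500 / 51.5000 = -0.189

-0.189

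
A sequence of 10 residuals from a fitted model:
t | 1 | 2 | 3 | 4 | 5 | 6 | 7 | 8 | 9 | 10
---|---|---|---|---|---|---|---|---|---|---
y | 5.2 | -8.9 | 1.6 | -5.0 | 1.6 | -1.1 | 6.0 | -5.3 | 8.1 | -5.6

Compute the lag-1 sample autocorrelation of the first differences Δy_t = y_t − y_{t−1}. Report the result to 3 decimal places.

First differences Δy: -14.1, 10.5, -6.6, 6.6, -2.7, 7.1, -11.3, 13.4, -13.7
Mean of differences = -1.2000
Numerator Σ(Δy_t−Δȳ)(Δy_{t+1}−Δȳ) = -694.1700
Denominator Σ(Δy_t−Δȳ)² = 935.8600
r_1(Δy) = -694.1700 / 935.8600 = -0.742

-0.742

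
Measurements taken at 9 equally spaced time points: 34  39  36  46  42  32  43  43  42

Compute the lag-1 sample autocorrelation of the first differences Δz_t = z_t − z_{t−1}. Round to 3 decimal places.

-0.440

First differences Δz: 5, -3, 10, -4, -10, 11, 0, -1
Mean of differences = 1.0000
Numerator Σ(Δz_t−Δz̄)(Δz_{t+1}−Δz̄) = -160.0000
Denominator Σ(Δz_t−Δz̄)² = 364.0000
r_1(Δz) = -160.0000 / 364.0000 = -0.440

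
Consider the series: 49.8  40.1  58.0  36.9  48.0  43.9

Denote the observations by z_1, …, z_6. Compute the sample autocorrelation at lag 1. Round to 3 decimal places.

-0.790

Mean z̄ = (49.8 + 40.1 + 58.0 + 36.9 + 48.0 + 43.9)/6 = 46.1167
Deviations from mean: 3.6833, -6.0167, 11.8833, -9.2167, 1.8833, -2.2167
Numerator Σ_{t=1}^{5}(z_t−z̄)(z_{t+1}−z̄) = -224.7169
Denominator Σ(z_t−z̄)² = 284.3883
r_1 = -224.7169 / 284.3883 = -0.790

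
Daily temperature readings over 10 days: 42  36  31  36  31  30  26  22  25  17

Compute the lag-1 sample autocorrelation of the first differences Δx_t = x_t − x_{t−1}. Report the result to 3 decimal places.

First differences Δx: -6, -5, 5, -5, -1, -4, -4, 3, -8
Mean of differences = -2.7778
Numerator Σ(Δx_t−Δx̄)(Δx_{t+1}−Δx̄) = -69.2716
Denominator Σ(Δx_t−Δx̄)² = 147.5556
r_1(Δx) = -69.2716 / 147.5556 = -0.469

-0.469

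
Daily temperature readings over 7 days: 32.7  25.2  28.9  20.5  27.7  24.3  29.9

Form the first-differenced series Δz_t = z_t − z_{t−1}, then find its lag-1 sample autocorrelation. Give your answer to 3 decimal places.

First differences Δz: -7.5, 3.7, -8.4, 7.2, -3.4, 5.6
Mean of differences = -0.4667
Numerator Σ(Δz_t−Δz̄)(Δz_{t+1}−Δz̄) = -163.4678
Denominator Σ(Δz_t−Δz̄)² = 233.9533
r_1(Δz) = -163.4678 / 233.9533 = -0.699

-0.699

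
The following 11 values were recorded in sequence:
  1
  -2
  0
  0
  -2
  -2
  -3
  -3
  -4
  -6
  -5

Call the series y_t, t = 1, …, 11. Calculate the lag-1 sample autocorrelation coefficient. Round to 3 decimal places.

0.546

Mean ȳ = (1 − 2 + 0 + 0 − 2 − 2 − 3 − 3 − 4 − 6 − 5)/11 = -2.3636
Numerator Σ_{t=1}^{10}(y_t−ȳ)(y_{t+1}−ȳ) = 25.4132
Denominator Σ(y_t−ȳ)² = 46.5455
r_1 = 25.4132 / 46.5455 = 0.546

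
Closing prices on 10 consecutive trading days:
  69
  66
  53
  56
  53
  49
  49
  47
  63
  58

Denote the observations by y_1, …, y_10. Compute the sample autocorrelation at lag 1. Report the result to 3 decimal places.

0.362

Mean ȳ = (69 + 66 + 53 + 56 + 53 + 49 + 49 + 47 + 63 + 58)/10 = 56.3000
Numerator Σ_{t=1}^{9}(y_t−ȳ)(y_{t+1}−ȳ) = 187.5100
Denominator Σ(y_t−ȳ)² = 518.1000
r_1 = 187.5100 / 518.1000 = 0.362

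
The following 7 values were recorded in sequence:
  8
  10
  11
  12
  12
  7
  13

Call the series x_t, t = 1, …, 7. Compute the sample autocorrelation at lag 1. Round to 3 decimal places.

Mean x̄ = (8 + 10 + 11 + 12 + 12 + 7 + 13)/7 = 10.4286
Numerator Σ_{t=1}^{6}(x_t−x̄)(x_{t+1}−x̄) = -10.0408
Denominator Σ(x_t−x̄)² = 29.7143
r_1 = -10.0408 / 29.7143 = -0.338

-0.338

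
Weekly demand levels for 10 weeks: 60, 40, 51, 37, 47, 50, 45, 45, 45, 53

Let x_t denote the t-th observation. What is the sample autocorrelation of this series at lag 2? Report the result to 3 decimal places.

0.205

Mean x̄ = (60 + 40 + 51 + 37 + 47 + 50 + 45 + 45 + 45 + 53)/10 = 47.3000
Numerator Σ_{t=1}^{8}(x_t−x̄)(x_{t+2}−x̄) = 79.9200
Denominator Σ(x_t−x̄)² = 390.1000
r_2 = 79.9200 / 390.1000 = 0.205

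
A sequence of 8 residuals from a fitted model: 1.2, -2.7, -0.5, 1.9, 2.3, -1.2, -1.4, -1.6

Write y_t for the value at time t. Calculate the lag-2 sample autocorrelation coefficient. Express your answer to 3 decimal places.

Mean ȳ = (1.2 − 2.7 − 0.5 + 1.9 + 2.3 − 1.2 − 1.4 − 1.6)/8 = -0.2500
Deviations from mean: 1.4500, -2.4500, -0.2500, 2.1500, 2.5500, -0.9500, -1.1500, -1.3500
Σ(y_t−ȳ)(y_{t+2}−ȳ) = (-0.3625) + (-5.2675) + (-0.6375) + (-2.0425) + (-2.9325) + (1.2825) = -9.9600
Denominator Σ(y_t−ȳ)² = 23.3400
r_2 = -9.9600 / 23.3400 = -0.427

-0.427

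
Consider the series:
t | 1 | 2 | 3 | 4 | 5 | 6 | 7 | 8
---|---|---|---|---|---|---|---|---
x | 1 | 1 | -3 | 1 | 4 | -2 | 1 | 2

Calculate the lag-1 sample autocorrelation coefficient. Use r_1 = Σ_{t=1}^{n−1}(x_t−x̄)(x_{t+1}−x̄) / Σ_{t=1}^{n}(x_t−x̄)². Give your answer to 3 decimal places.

Mean x̄ = (1 + 1 − 3 + 1 + 4 − 2 + 1 + 2)/8 = 0.6250
Deviations from mean: 0.3750, 0.3750, -3.6250, 0.3750, 3.3750, -2.6250, 0.3750, 1.3750
Numerator Σ_{t=1}^{7}(x_t−x̄)(x_{t+1}−x̄) = -10.6406
Denominator Σ(x_t−x̄)² = 33.8750
r_1 = -10.6406 / 33.8750 = -0.314

-0.314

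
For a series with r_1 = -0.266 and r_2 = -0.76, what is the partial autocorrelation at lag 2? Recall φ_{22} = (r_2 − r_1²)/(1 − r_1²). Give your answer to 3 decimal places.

-0.894

φ_{22} = (r_2 − r_1²) / (1 − r_1²)
r_1² = (-0.266)² = 0.070756
Numerator = -0.76 − 0.0708 = -0.8308; denominator = 1 − 0.0708 = 0.9292
φ_{22} = -0.8308 / 0.9292 = -0.894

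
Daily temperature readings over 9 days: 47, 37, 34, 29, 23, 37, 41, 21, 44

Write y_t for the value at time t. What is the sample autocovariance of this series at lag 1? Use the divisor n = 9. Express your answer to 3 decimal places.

Mean ȳ = (47 + 37 + 34 + 29 + 23 + 37 + 41 + 21 + 44)/9 = 34.7778
Σ_{t=1}^{8}(y_t−ȳ)(y_{t+1}−ȳ) = -127.1605
γ_1 = -127.1605 / 9 = -14.129

-14.129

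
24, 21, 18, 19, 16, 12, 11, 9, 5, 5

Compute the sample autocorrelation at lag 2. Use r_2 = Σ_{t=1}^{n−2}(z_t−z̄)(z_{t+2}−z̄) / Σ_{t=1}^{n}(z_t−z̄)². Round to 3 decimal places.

Mean z̄ = (24 + 21 + 18 + 19 + 16 + 12 + 11 + 9 + 5 + 5)/10 = 14.0000
Numerator Σ_{t=1}^{8}(z_t−z̄)(z_{t+2}−z̄) = 149.0000
Denominator Σ(z_t−z̄)² = 394.0000
r_2 = 149.0000 / 394.0000 = 0.378

0.378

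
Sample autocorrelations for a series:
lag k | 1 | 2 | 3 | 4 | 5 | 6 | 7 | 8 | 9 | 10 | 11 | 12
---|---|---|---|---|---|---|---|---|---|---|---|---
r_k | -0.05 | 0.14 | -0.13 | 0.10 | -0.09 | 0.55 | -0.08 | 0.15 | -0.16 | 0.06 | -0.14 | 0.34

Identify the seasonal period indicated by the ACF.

The largest autocorrelation is r_6 = 0.55, with a weaker echo at lag 12 (0.34); the remaining lags stay at or below 0.15.
The dominant spike at lag 6 indicates a seasonal period of 6.

6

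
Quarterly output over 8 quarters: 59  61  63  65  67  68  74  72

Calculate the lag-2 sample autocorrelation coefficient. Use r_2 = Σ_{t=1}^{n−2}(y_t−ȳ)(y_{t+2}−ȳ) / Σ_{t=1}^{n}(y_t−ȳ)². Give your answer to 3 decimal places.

0.218

Mean ȳ = (59 + 61 + 63 + 65 + 67 + 68 + 74 + 72)/8 = 66.1250
Numerator Σ_{t=1}^{6}(y_t−ȳ)(y_{t+2}−ȳ) = 41.0938
Denominator Σ(y_t−ȳ)² = 188.8750
r_2 = 41.0938 / 188.8750 = 0.218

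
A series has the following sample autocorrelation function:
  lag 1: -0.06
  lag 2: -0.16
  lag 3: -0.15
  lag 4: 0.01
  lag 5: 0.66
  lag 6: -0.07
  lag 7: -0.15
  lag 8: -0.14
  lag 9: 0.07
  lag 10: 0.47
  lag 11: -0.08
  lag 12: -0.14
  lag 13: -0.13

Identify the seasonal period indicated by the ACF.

The largest autocorrelation is r_5 = 0.66, with a weaker echo at lag 10 (0.47); the remaining lags stay at or below 0.07.
The dominant spike at lag 5 indicates a seasonal period of 5.

5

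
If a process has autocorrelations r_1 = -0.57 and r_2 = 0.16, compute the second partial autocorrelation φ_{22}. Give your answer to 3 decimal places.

-0.244

φ_{22} = (r_2 − r_1²) / (1 − r_1²)
r_1² = (-0.57)² = 0.3249
Numerator = 0.16 − 0.3249 = -0.1649; denominator = 1 − 0.3249 = 0.6751
φ_{22} = -0.1649 / 0.6751 = -0.244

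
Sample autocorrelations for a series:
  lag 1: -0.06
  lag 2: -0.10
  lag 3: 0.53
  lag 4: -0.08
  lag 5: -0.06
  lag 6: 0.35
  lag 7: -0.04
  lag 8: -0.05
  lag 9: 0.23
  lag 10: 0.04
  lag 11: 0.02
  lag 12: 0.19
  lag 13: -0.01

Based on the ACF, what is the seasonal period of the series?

The largest autocorrelation is r_3 = 0.53, with weaker echoes at lags 6 (0.35), 9 (0.23) and 12 (0.19); the remaining lags stay at or below 0.04.
The dominant spike at lag 3 indicates a seasonal period of 3.

3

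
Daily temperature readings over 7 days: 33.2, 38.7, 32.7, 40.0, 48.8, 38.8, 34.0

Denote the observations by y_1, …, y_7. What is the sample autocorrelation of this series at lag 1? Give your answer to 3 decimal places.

Mean ȳ = (33.2 + 38.7 + 32.7 + 40.0 + 48.8 + 38.8 + 34.0)/7 = 38.0286
Deviations from mean: -4.8286, 0.6714, -5.3286, 1.9714, 10.7714, 0.7714, -4.0286
Σ(y_t−ȳ)(y_{t+1}−ȳ) = (-3.2420) + (-3.5778) + (-10.5049) + (21.2351) + (8.3094) + (-3.1078) = 9.1120
Denominator Σ(y_t−ȳ)² = 188.8943
r_1 = 9.1120 / 188.8943 = 0.048

0.048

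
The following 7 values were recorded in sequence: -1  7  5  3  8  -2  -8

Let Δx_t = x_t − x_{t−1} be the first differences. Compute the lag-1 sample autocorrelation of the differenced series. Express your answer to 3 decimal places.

First differences Δx: 8, -2, -2, 5, -10, -6
Mean of differences = -1.1667
Numerator Σ(Δx_t−Δx̄)(Δx_{t+1}−Δx̄) = -23.8611
Denominator Σ(Δx_t−Δx̄)² = 224.8333
r_1(Δx) = -23.8611 / 224.8333 = -0.106

-0.106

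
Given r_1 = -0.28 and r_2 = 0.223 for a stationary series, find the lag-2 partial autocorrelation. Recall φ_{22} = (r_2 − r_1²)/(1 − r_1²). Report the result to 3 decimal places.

φ_{22} = (r_2 − r_1²) / (1 − r_1²)
r_1² = (-0.28)² = 0.0784
Numerator = 0.223 − 0.0784 = 0.1446; denominator = 1 − 0.0784 = 0.9216
φ_{22} = 0.1446 / 0.9216 = 0.157

0.157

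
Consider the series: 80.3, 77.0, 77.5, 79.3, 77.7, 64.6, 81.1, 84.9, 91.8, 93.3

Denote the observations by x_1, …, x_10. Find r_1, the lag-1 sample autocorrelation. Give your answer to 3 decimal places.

0.425

Mean x̄ = (80.3 + 77.0 + 77.5 + 79.3 + 77.7 + 64.6 + 81.1 + 84.9 + 91.8 + 93.3)/10 = 80.7500
Numerator Σ_{t=1}^{9}(x_t−x̄)(x_{t+1}−x̄) = 252.6025
Denominator Σ(x_t−x̄)² = 594.0050
r_1 = 252.6025 / 594.0050 = 0.425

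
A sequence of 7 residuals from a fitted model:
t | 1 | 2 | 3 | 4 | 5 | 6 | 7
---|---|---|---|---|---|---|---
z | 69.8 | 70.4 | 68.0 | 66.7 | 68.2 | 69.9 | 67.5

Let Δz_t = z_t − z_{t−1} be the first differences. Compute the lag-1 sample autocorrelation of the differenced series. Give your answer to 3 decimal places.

-0.120

First differences Δz: 0.6, -2.4, -1.3, 1.5, 1.7, -2.4
Mean of differences = -0.3833
Numerator Σ(Δz_t−Δz̄)(Δz_{t+1}−Δz̄) = -2.1386
Denominator Σ(Δz_t−Δz̄)² = 17.8283
r_1(Δz) = -2.1386 / 17.8283 = -0.120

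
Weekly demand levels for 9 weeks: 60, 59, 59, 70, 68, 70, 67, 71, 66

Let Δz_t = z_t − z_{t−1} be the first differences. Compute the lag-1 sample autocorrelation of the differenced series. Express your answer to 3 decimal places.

First differences Δz: -1, 0, 11, -2, 2, -3, 4, -5
Mean of differences = 0.7500
Numerator Σ(Δz_t−Δz̄)(Δz_{t+1}−Δz̄) = -73.5625
Denominator Σ(Δz_t−Δz̄)² = 175.5000
r_1(Δz) = -73.5625 / 175.5000 = -0.419

-0.419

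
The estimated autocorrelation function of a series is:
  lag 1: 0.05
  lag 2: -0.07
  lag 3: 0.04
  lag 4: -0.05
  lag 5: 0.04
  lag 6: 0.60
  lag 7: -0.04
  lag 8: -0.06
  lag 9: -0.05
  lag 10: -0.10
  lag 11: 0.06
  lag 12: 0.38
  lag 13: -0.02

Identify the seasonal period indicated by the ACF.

The largest autocorrelation is r_6 = 0.60, with a weaker echo at lag 12 (0.38); the remaining lags stay at or below 0.06.
The dominant spike at lag 6 indicates a seasonal period of 6.

6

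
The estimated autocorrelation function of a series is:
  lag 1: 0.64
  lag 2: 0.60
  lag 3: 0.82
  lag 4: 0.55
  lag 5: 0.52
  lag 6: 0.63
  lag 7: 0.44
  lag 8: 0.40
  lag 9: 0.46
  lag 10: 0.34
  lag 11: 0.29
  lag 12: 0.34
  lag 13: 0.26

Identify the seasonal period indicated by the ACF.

The largest autocorrelation is r_3 = 0.82; the remaining lags stay at or below 0.64. The elevated value at lag 1 (0.64), dropping to 0.60 at lag 2, reflects decaying short-term dependence rather than seasonality.
The dominant spike at lag 3 indicates a seasonal period of 3.

3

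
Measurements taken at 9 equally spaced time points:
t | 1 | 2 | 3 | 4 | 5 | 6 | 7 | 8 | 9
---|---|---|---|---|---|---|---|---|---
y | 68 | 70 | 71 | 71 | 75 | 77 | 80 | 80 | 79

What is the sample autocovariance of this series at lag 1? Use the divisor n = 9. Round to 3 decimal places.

Mean ȳ = (68 + 70 + 71 + 71 + 75 + 77 + 80 + 80 + 79)/9 = 74.5556
Σ_{t=1}^{8}(y_t−ȳ)(y_{t+1}−ȳ) = 125.3580
γ_1 = 125.3580 / 9 = 13.929

13.929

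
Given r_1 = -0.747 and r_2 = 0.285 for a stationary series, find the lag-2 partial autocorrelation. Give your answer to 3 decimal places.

φ_{22} = (r_2 − r_1²) / (1 − r_1²)
r_1² = (-0.747)² = 0.558009
Numerator = 0.285 − 0.5580 = -0.2730; denominator = 1 − 0.5580 = 0.4420
φ_{22} = -0.2730 / 0.4420 = -0.618

-0.618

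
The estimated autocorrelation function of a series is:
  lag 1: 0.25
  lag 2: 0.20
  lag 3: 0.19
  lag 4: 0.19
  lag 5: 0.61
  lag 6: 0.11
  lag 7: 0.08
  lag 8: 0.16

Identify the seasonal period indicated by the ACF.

The largest autocorrelation is r_5 = 0.61; the remaining lags stay at or below 0.25. The elevated value at lag 1 (0.25), dropping to 0.20 at lag 2, reflects decaying short-term dependence rather than seasonality.
The dominant spike at lag 5 indicates a seasonal period of 5.

5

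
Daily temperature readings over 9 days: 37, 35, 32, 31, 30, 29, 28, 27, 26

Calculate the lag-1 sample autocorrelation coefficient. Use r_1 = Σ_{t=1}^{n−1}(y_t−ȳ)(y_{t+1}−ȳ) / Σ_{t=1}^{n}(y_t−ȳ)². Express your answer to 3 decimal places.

0.617

Mean ȳ = (37 + 35 + 32 + 31 + 30 + 29 + 28 + 27 + 26)/9 = 30.5556
Numerator Σ_{t=1}^{8}(y_t−ȳ)(y_{t+1}−ȳ) = 65.5802
Denominator Σ(y_t−ȳ)² = 106.2222
r_1 = 65.5802 / 106.2222 = 0.617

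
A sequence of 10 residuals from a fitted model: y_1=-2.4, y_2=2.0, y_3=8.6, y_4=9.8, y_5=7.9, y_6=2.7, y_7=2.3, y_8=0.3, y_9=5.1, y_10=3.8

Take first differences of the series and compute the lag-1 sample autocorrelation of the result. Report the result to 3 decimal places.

First differences Δy: 4.4, 6.6, 1.2, -1.9, -5.2, -0.4, -2.0, 4.8, -1.3
Mean of differences = 0.6889
Numerator Σ(Δy_t−Δȳ)(Δy_{t+1}−Δȳ) = 28.9899
Denominator Σ(Δy_t−Δȳ)² = 119.6289
r_1(Δy) = 28.9899 / 119.6289 = 0.242

0.242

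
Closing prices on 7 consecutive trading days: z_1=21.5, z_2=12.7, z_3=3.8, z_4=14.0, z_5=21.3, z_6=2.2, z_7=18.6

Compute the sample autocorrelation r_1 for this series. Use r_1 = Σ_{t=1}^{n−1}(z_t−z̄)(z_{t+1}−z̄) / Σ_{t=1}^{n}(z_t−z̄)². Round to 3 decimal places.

-0.391

Mean z̄ = (21.5 + 12.7 + 3.8 + 14.0 + 21.3 + 2.2 + 18.6)/7 = 13.4429
Deviations from mean: 8.0571, -0.7429, -9.6429, 0.5571, 7.8571, -11.2429, 5.1571
Σ(z_t−z̄)(z_{t+1}−z̄) = (-5.9853) + (7.1633) + (-5.3724) + (4.3776) + (-88.3367) + (-57.9810) = -146.1347
Denominator Σ(z_t−z̄)² = 373.4971
r_1 = -146.1347 / 373.4971 = -0.391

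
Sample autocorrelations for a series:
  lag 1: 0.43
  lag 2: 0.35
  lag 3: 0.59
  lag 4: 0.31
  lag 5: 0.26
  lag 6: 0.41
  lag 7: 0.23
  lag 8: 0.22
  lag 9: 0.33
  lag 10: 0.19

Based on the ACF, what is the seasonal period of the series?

The largest autocorrelation is r_3 = 0.59; the remaining lags stay at or below 0.43. The elevated value at lag 1 (0.43), dropping to 0.35 at lag 2, reflects decaying short-term dependence rather than seasonality.
The dominant spike at lag 3 indicates a seasonal period of 3.

3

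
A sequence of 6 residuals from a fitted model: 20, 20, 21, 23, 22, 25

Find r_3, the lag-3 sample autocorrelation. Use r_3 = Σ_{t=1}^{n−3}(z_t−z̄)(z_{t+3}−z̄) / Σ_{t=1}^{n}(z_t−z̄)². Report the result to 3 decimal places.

Mean z̄ = (20 + 20 + 21 + 23 + 22 + 25)/6 = 21.8333
Deviations from mean: -1.8333, -1.8333, -0.8333, 1.1667, 0.1667, 3.1667
Σ(z_t−z̄)(z_{t+3}−z̄) = (-2.1389) + (-0.3056) + (-2.6389) = -5.0833
Denominator Σ(z_t−z̄)² = 18.8333
r_3 = -5.0833 / 18.8333 = -0.270

-0.270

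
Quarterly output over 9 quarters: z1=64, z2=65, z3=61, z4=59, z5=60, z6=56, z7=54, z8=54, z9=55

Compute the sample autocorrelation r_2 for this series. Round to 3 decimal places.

Mean z̄ = (64 + 65 + 61 + 59 + 60 + 56 + 54 + 54 + 55)/9 = 58.6667
Σ(z_t−z̄)(z_{t+2}−z̄) = (12.4444) + (2.1111) + (3.1111) + (-0.8889) + (-6.2222) + (12.4444) + (17.1111) = 40.1111
Denominator Σ(z_t−z̄)² = 140.0000
r_2 = 40.1111 / 140.0000 = 0.287

0.287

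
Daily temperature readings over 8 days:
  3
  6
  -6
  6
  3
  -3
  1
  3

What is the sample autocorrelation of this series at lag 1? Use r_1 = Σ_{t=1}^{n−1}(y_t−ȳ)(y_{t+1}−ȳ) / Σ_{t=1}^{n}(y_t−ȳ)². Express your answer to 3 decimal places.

-0.476

Mean ȳ = (3 + 6 − 6 + 6 + 3 − 3 + 1 + 3)/8 = 1.6250
Deviations from mean: 1.3750, 4.3750, -7.6250, 4.3750, 1.3750, -4.6250, -0.6250, 1.3750
Numerator Σ_{t=1}^{7}(y_t−ȳ)(y_{t+1}−ȳ) = -59.0156
Denominator Σ(y_t−ȳ)² = 123.8750
r_1 = -59.0156 / 123.8750 = -0.476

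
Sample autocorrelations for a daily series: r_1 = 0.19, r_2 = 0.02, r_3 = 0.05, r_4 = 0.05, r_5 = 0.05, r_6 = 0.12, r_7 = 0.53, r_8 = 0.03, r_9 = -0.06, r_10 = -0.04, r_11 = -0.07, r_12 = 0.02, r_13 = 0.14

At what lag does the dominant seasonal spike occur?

The largest autocorrelation is r_7 = 0.53; the remaining lags stay at or below 0.19.
The dominant spike at lag 7 indicates a seasonal period of 7.

7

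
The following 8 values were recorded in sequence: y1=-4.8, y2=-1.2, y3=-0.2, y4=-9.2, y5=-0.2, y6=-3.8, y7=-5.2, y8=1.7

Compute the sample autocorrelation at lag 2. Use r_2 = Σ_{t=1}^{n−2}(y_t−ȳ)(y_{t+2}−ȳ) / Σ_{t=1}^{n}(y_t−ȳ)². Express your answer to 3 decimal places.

-0.150

Mean ȳ = (-4.8 − 1.2 − 0.2 − 9.2 − 0.2 − 3.8 − 5.2 + 1.7)/8 = -2.8625
Deviations from mean: -1.9375, 1.6625, 2.6625, -6.3375, 2.6625, -0.9375, -2.3375, 4.5625
Σ(y_t−ȳ)(y_{t+2}−ȳ) = (-5.1586) + (-10.5361) + (7.0889) + (5.9414) + (-6.2236) + (-4.2773) = -13.1653
Denominator Σ(y_t−ȳ)² = 88.0188
r_2 = -13.1653 / 88.0188 = -0.150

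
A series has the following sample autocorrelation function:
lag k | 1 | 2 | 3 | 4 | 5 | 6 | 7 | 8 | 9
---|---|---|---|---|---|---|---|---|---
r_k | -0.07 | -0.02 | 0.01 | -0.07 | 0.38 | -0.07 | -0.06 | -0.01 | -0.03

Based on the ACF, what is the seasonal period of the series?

The largest autocorrelation is r_5 = 0.38; the remaining lags stay at or below 0.01.
The dominant spike at lag 5 indicates a seasonal period of 5.

5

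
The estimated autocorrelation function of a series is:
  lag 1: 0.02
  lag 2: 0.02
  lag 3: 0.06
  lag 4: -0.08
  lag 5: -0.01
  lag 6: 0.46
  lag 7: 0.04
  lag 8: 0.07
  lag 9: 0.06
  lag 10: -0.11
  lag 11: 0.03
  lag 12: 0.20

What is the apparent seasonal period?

6

The largest autocorrelation is r_6 = 0.46, with a weaker echo at lag 12 (0.20); the remaining lags stay at or below 0.07.
The dominant spike at lag 6 indicates a seasonal period of 6.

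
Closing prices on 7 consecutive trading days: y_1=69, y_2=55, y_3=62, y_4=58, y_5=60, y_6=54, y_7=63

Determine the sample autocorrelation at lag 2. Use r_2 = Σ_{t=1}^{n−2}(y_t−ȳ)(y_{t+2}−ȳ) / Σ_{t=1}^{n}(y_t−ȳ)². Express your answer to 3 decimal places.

Mean ȳ = (69 + 55 + 62 + 58 + 60 + 54 + 63)/7 = 60.1429
Deviations from mean: 8.8571, -5.1429, 1.8571, -2.1429, -0.1429, -6.1429, 2.8571
Σ(y_t−ȳ)(y_{t+2}−ȳ) = (16.4490) + (11.0204) + (-0.2653) + (13.1633) + (-0.4082) = 39.9592
Denominator Σ(y_t−ȳ)² = 158.8571
r_2 = 39.9592 / 158.8571 = 0.252

0.252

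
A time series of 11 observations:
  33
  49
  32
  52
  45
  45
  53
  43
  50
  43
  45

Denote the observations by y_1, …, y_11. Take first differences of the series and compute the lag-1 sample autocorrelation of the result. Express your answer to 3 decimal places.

-0.770

First differences Δy: 16, -17, 20, -7, 0, 8, -10, 7, -7, 2
Mean of differences = 1.2000
Numerator Σ(Δy_t−Δȳ)(Δy_{t+1}−Δȳ) = -959.2400
Denominator Σ(Δy_t−Δȳ)² = 1245.6000
r_1(Δy) = -959.2400 / 1245.6000 = -0.770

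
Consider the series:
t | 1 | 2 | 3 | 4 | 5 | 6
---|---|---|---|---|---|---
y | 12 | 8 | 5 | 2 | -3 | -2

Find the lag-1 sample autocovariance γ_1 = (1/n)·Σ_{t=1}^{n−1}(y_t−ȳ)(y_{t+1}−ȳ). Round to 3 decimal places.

Mean ȳ = (12 + 8 + 5 + 2 − 3 − 2)/6 = 3.6667
Deviations: 8.3333, 4.3333, 1.3333, -1.6667, -6.6667, -5.6667
Σ_{t=1}^{5}(y_t−ȳ)(y_{t+1}−ȳ) = 88.5556
γ_1 = 88.5556 / 6 = 14.759

14.759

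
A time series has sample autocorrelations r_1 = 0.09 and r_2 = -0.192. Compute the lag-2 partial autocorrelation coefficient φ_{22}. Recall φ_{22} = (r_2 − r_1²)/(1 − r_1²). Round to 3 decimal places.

φ_{22} = (r_2 − r_1²) / (1 − r_1²)
r_1² = (0.09)² = 0.0081
Numerator = -0.192 − 0.0081 = -0.2001; denominator = 1 − 0.0081 = 0.9919
φ_{22} = -0.2001 / 0.9919 = -0.202

-0.202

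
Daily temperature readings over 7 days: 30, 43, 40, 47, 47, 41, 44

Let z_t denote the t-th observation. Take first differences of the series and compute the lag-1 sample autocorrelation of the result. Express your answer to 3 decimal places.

First differences Δz: 13, -3, 7, 0, -6, 3
Mean of differences = 2.3333
Numerator Σ(Δz_t−Δz̄)(Δz_{t+1}−Δz̄) = -78.7778
Denominator Σ(Δz_t−Δz̄)² = 239.3333
r_1(Δz) = -78.7778 / 239.3333 = -0.329

-0.329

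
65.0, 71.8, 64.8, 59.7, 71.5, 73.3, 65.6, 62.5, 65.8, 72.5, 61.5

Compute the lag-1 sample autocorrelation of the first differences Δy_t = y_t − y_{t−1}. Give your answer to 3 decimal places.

-0.202

First differences Δy: 6.8, -7.0, -5.1, 11.8, 1.8, -7.7, -3.1, 3.3, 6.7, -11.0
Mean of differences = -0.3500
Numerator Σ(Δy_t−Δȳ)(Δy_{t+1}−Δȳ) = -102.5275
Denominator Σ(Δy_t−Δȳ)² = 508.1850
r_1(Δy) = -102.5275 / 508.1850 = -0.202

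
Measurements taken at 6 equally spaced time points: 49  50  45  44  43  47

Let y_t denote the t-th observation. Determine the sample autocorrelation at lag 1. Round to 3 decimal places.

0.345

Mean ȳ = (49 + 50 + 45 + 44 + 43 + 47)/6 = 46.3333
Deviations from mean: 2.6667, 3.6667, -1.3333, -2.3333, -3.3333, 0.6667
Numerator Σ_{t=1}^{5}(y_t−ȳ)(y_{t+1}−ȳ) = 13.5556
Denominator Σ(y_t−ȳ)² = 39.3333
r_1 = 13.5556 / 39.3333 = 0.345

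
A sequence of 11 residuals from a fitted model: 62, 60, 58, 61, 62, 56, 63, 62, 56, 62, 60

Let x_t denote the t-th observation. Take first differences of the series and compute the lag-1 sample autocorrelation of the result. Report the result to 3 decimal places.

First differences Δx: -2, -2, 3, 1, -6, 7, -1, -6, 6, -2
Mean of differences = -0.2000
Numerator Σ(Δx_t−Δx̄)(Δx_{t+1}−Δx̄) = -95.6400
Denominator Σ(Δx_t−Δx̄)² = 179.6000
r_1(Δx) = -95.6400 / 179.6000 = -0.533

-0.533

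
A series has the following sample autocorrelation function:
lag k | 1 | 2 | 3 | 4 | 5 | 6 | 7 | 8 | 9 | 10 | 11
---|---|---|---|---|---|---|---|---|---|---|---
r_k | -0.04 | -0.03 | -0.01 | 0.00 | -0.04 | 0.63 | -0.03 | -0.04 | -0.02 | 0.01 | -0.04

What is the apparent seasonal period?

6

The largest autocorrelation is r_6 = 0.63; the remaining lags stay at or below 0.01.
The dominant spike at lag 6 indicates a seasonal period of 6.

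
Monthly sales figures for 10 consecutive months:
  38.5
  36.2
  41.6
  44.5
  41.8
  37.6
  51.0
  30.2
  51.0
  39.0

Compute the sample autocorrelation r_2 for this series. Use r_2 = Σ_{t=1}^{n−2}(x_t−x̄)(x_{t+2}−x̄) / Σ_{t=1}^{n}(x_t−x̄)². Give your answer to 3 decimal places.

0.364

Mean x̄ = (38.5 + 36.2 + 41.6 + 44.5 + 41.8 + 37.6 + 51.0 + 30.2 + 51.0 + 39.0)/10 = 41.1400
Numerator Σ_{t=1}^{8}(x_t−x̄)(x_{t+2}−x̄) = 136.4628
Denominator Σ(x_t−x̄)² = 374.5440
r_2 = 136.4628 / 374.5440 = 0.364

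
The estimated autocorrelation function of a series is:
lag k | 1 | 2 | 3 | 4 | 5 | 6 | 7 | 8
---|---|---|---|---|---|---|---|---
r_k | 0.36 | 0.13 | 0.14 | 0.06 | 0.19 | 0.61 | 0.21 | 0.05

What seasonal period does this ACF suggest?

The largest autocorrelation is r_6 = 0.61; the remaining lags stay at or below 0.36. The elevated value at lag 1 (0.36), dropping to 0.13 at lag 2, reflects decaying short-term dependence rather than seasonality.
The dominant spike at lag 6 indicates a seasonal period of 6.

6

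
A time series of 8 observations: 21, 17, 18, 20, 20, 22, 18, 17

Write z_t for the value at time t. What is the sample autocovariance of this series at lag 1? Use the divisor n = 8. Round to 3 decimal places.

Mean z̄ = (21 + 17 + 18 + 20 + 20 + 22 + 18 + 17)/8 = 19.1250
Σ_{t=1}^{7}(z_t−z̄)(z_{t+1}−z̄) = -0.1406
γ_1 = -0.1406 / 8 = -0.018

-0.018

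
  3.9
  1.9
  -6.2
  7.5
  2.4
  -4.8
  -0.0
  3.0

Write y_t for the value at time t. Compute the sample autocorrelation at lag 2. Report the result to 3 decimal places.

-0.528

Mean ȳ = (3.9 + 1.9 − 6.2 + 7.5 + 2.4 − 4.8 − 0.0 + 3.0)/8 = 0.9625
Σ(y_t−ȳ)(y_{t+2}−ȳ) = (-21.0398) + (6.1289) + (-10.2961) + (-37.6723) + (-1.3836) + (-11.7411) = -76.0041
Denominator Σ(y_t−ȳ)² = 143.8988
r_2 = -76.0041 / 143.8988 = -0.528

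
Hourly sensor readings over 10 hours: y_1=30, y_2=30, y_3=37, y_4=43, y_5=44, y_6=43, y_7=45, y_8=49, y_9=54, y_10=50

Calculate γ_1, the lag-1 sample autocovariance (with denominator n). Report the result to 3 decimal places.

40.225

Mean ȳ = (30 + 30 + 37 + 43 + 44 + 43 + 45 + 49 + 54 + 50)/10 = 42.5000
Σ_{t=1}^{9}(y_t−ȳ)(y_{t+1}−ȳ) = 402.2500
γ_1 = 402.2500 / 10 = 40.225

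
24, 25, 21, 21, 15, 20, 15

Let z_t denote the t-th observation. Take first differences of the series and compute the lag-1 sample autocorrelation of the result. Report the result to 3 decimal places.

-0.768

First differences Δz: 1, -4, 0, -6, 5, -5
Mean of differences = -1.5000
Numerator Σ(Δz_t−Δz̄)(Δz_{t+1}−Δz̄) = -68.7500
Denominator Σ(Δz_t−Δz̄)² = 89.5000
r_1(Δz) = -68.7500 / 89.5000 = -0.768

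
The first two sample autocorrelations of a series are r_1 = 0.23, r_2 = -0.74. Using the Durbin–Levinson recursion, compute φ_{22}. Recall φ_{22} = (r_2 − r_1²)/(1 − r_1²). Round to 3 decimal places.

-0.837

φ_{22} = (r_2 − r_1²) / (1 − r_1²)
r_1² = (0.23)² = 0.0529
Numerator = -0.74 − 0.0529 = -0.7929; denominator = 1 − 0.0529 = 0.9471
φ_{22} = -0.7929 / 0.9471 = -0.837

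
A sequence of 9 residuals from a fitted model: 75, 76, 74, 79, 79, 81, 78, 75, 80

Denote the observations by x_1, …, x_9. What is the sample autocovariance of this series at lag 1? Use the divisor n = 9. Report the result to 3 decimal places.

Mean x̄ = (75 + 76 + 74 + 79 + 79 + 81 + 78 + 75 + 80)/9 = 77.4444
Σ_{t=1}^{8}(x_t−x̄)(x_{t+1}−x̄) = 5.4691
γ_1 = 5.4691 / 9 = 0.608

0.608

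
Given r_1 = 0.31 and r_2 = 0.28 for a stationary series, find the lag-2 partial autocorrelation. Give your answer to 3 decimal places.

φ_{22} = (r_2 − r_1²) / (1 − r_1²)
r_1² = (0.31)² = 0.0961
Numerator = 0.28 − 0.0961 = 0.1839; denominator = 1 − 0.0961 = 0.9039
φ_{22} = 0.1839 / 0.9039 = 0.203

0.203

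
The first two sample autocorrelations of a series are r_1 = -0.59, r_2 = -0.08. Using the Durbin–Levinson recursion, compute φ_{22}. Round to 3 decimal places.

φ_{22} = (r_2 − r_1²) / (1 − r_1²)
r_1² = (-0.59)² = 0.3481
Numerator = -0.08 − 0.3481 = -0.4281; denominator = 1 − 0.3481 = 0.6519
φ_{22} = -0.4281 / 0.6519 = -0.657

-0.657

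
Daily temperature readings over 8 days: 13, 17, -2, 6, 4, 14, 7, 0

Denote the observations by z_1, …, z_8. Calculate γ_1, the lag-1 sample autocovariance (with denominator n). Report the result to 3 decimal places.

Mean z̄ = (13 + 17 − 2 + 6 + 4 + 14 + 7 + 0)/8 = 7.3750
Σ_{t=1}^{7}(z_t−z̄)(z_{t+1}−z̄) = -40.6406
γ_1 = -40.6406 / 8 = -5.080

-5.080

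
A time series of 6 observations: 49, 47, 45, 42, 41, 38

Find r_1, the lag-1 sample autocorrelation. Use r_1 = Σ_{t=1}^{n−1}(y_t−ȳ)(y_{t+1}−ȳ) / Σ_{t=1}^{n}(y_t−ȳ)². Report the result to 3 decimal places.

Mean ȳ = (49 + 47 + 45 + 42 + 41 + 38)/6 = 43.6667
Deviations from mean: 5.3333, 3.3333, 1.3333, -1.6667, -2.6667, -5.6667
Σ(y_t−ȳ)(y_{t+1}−ȳ) = (17.7778) + (4.4444) + (-2.2222) + (4.4444) + (15.1111) = 39.5556
Denominator Σ(y_t−ȳ)² = 83.3333
r_1 = 39.5556 / 83.3333 = 0.475

0.475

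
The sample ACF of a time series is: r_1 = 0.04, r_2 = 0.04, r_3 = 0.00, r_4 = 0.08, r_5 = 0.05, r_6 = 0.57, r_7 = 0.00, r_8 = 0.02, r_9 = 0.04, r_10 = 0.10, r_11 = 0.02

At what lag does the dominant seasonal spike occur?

The largest autocorrelation is r_6 = 0.57; the remaining lags stay at or below 0.10.
The dominant spike at lag 6 indicates a seasonal period of 6.

6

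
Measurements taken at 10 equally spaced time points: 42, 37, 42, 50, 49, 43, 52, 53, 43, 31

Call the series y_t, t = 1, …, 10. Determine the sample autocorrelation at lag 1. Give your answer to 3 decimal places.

0.243

Mean ȳ = (42 + 37 + 42 + 50 + 49 + 43 + 52 + 53 + 43 + 31)/10 = 44.2000
Numerator Σ_{t=1}^{9}(y_t−ȳ)(y_{t+1}−ȳ) = 105.5600
Denominator Σ(y_t−ȳ)² = 433.6000
r_1 = 105.5600 / 433.6000 = 0.243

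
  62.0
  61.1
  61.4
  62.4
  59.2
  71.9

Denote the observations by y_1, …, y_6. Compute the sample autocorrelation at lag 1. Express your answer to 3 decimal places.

-0.253

Mean ȳ = (62.0 + 61.1 + 61.4 + 62.4 + 59.2 + 71.9)/6 = 63.0000
Deviations from mean: -1.0000, -1.9000, -1.6000, -0.6000, -3.8000, 8.9000
Numerator Σ_{t=1}^{5}(y_t−ȳ)(y_{t+1}−ȳ) = -25.6400
Denominator Σ(y_t−ȳ)² = 101.1800
r_1 = -25.6400 / 101.1800 = -0.253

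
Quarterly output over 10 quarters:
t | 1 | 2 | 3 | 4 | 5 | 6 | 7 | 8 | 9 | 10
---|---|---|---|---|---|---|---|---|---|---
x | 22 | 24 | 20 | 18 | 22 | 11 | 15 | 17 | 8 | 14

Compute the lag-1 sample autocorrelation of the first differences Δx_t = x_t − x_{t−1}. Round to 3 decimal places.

First differences Δx: 2, -4, -2, 4, -11, 4, 2, -9, 6
Mean of differences = -0.8889
Numerator Σ(Δx_t−Δx̄)(Δx_{t+1}−Δx̄) = -175.0123
Denominator Σ(Δx_t−Δx̄)² = 290.8889
r_1(Δx) = -175.0123 / 290.8889 = -0.602

-0.602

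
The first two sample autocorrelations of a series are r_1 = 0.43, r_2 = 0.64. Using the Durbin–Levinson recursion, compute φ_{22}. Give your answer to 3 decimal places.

φ_{22} = (r_2 − r_1²) / (1 − r_1²)
r_1² = (0.43)² = 0.1849
Numerator = 0.64 − 0.1849 = 0.4551; denominator = 1 − 0.1849 = 0.8151
φ_{22} = 0.4551 / 0.8151 = 0.558

0.558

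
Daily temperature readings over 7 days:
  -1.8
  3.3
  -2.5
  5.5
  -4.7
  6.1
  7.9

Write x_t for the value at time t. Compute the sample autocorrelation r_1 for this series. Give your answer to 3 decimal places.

Mean x̄ = (-1.8 + 3.3 − 2.5 + 5.5 − 4.7 + 6.1 + 7.9)/7 = 1.9714
Deviations from mean: -3.7714, 1.3286, -4.4714, 3.5286, -6.6714, 4.1286, 5.9286
Σ(x_t−x̄)(x_{t+1}−x̄) = (-5.0106) + (-5.9406) + (-15.7778) + (-23.5406) + (-27.5435) + (24.4765) = -53.3365
Denominator Σ(x_t−x̄)² = 145.1343
r_1 = -53.3365 / 145.1343 = -0.367

-0.367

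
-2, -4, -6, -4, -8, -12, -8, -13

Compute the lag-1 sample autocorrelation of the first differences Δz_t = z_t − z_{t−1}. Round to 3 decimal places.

-0.543

First differences Δz: -2, -2, 2, -4, -4, 4, -5
Mean of differences = -1.5714
Numerator Σ(Δz_t−Δz̄)(Δz_{t+1}−Δz̄) = -36.7551
Denominator Σ(Δz_t−Δz̄)² = 67.7143
r_1(Δz) = -36.7551 / 67.7143 = -0.543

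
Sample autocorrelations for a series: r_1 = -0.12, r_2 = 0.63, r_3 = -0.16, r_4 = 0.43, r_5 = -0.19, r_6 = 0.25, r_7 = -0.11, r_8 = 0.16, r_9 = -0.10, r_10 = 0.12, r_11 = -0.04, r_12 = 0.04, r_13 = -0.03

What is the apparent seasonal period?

2

The largest autocorrelation is r_2 = 0.63, with weaker echoes at lags 4 (0.43), 6 (0.25) and 8 (0.16); the remaining lags stay at or below 0.12.
The dominant spike at lag 2 indicates a seasonal period of 2.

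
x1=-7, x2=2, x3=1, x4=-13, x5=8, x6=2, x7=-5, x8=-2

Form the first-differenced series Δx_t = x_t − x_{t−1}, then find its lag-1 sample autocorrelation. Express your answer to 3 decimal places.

First differences Δx: 9, -1, -14, 21, -6, -7, 3
Mean of differences = 0.7143
Numerator Σ(Δx_t−Δx̄)(Δx_{t+1}−Δx̄) = -389.5102
Denominator Σ(Δx_t−Δx̄)² = 809.4286
r_1(Δx) = -389.5102 / 809.4286 = -0.481

-0.481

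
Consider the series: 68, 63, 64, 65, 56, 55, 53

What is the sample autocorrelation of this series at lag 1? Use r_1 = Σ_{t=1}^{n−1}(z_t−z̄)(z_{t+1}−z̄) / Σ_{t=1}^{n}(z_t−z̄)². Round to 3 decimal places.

Mean z̄ = (68 + 63 + 64 + 65 + 56 + 55 + 53)/7 = 60.5714
Deviations from mean: 7.4286, 2.4286, 3.4286, 4.4286, -4.5714, -5.5714, -7.5714
Numerator Σ_{t=1}^{6}(z_t−z̄)(z_{t+1}−z̄) = 88.9592
Denominator Σ(z_t−z̄)² = 201.7143
r_1 = 88.9592 / 201.7143 = 0.441

0.441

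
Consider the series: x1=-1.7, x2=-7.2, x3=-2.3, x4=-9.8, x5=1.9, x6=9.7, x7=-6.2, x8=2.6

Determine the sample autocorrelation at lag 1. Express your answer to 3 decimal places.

Mean x̄ = (-1.7 − 7.2 − 2.3 − 9.8 + 1.9 + 9.7 − 6.2 + 2.6)/8 = -1.6250
Deviations from mean: -0.0750, -5.5750, -0.6750, -8.1750, 3.5250, 11.3250, -4.5750, 4.2250
Σ(x_t−x̄)(x_{t+1}−x̄) = (0.4181) + (3.7631) + (5.5181) + (-28.8169) + (39.9206) + (-51.8119) + (-19.3294) = -50.3381
Denominator Σ(x_t−x̄)² = 277.8350
r_1 = -50.3381 / 277.8350 = -0.181

-0.181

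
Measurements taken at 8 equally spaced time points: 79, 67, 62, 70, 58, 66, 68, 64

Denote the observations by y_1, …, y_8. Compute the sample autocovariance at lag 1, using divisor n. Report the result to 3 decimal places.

-4.977

Mean ȳ = (79 + 67 + 62 + 70 + 58 + 66 + 68 + 64)/8 = 66.7500
Deviations: 12.2500, 0.2500, -4.7500, 3.2500, -8.7500, -0.7500, 1.2500, -2.7500
Σ_{t=1}^{7}(y_t−ȳ)(y_{t+1}−ȳ) = -39.8125
γ_1 = -39.8125 / 8 = -4.977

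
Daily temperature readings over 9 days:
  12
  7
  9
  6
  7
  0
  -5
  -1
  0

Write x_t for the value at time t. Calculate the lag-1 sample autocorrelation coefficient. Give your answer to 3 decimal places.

0.576

Mean x̄ = (12 + 7 + 9 + 6 + 7 + 0 − 5 − 1 + 0)/9 = 3.8889
Numerator Σ_{t=1}^{8}(x_t−x̄)(x_{t+1}−x̄) = 143.4321
Denominator Σ(x_t−x̄)² = 248.8889
r_1 = 143.4321 / 248.8889 = 0.576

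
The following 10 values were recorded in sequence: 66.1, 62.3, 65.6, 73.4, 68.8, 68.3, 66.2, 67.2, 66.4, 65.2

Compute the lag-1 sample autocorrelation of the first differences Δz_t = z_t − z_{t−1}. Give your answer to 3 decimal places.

-0.182

First differences Δz: -3.8, 3.3, 7.8, -4.6, -0.5, -2.1, 1.0, -0.8, -1.2
Mean of differences = -0.1000
Numerator Σ(Δz_t−Δz̄)(Δz_{t+1}−Δz̄) = -20.8700
Denominator Σ(Δz_t−Δz̄)² = 114.9800
r_1(Δz) = -20.8700 / 114.9800 = -0.182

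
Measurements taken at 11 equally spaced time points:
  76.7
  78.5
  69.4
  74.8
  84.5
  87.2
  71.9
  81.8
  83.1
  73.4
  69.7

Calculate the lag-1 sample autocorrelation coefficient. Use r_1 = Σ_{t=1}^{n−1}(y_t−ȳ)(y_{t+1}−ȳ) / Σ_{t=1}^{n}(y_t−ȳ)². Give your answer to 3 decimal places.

0.047

Mean ȳ = (76.7 + 78.5 + 69.4 + 74.8 + 84.5 + 87.2 + 71.9 + 81.8 + 83.1 + 73.4 + 69.7)/11 = 77.3636
Numerator Σ_{t=1}^{10}(y_t−ȳ)(y_{t+1}−ȳ) = 17.6196
Denominator Σ(y_t−ȳ)² = 376.2855
r_1 = 17.6196 / 376.2855 = 0.047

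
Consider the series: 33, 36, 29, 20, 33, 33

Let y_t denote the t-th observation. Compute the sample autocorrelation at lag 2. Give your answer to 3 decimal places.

Mean ȳ = (33 + 36 + 29 + 20 + 33 + 33)/6 = 30.6667
Deviations from mean: 2.3333, 5.3333, -1.6667, -10.6667, 2.3333, 2.3333
Σ(y_t−ȳ)(y_{t+2}−ȳ) = (-3.8889) + (-56.8889) + (-3.8889) + (-24.8889) = -89.5556
Denominator Σ(y_t−ȳ)² = 161.3333
r_2 = -89.5556 / 161.3333 = -0.555

-0.555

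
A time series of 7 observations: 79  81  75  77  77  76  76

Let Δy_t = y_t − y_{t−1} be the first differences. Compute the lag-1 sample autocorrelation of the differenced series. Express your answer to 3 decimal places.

-0.615

First differences Δy: 2, -6, 2, 0, -1, 0
Mean of differences = -0.5000
Numerator Σ(Δy_t−Δȳ)(Δy_{t+1}−Δȳ) = -26.7500
Denominator Σ(Δy_t−Δȳ)² = 43.5000
r_1(Δy) = -26.7500 / 43.5000 = -0.615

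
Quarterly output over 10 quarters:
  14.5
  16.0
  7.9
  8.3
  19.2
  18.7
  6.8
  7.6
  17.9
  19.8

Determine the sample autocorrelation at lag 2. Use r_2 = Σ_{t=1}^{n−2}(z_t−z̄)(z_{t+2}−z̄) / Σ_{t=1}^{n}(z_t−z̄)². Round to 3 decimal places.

-0.800

Mean z̄ = (14.5 + 16.0 + 7.9 + 8.3 + 19.2 + 18.7 + 6.8 + 7.6 + 17.9 + 19.8)/10 = 13.6700
Numerator Σ_{t=1}^{8}(z_t−z̄)(z_{t+2}−z̄) = -211.0128
Denominator Σ(z_t−z̄)² = 263.6410
r_2 = -211.0128 / 263.6410 = -0.800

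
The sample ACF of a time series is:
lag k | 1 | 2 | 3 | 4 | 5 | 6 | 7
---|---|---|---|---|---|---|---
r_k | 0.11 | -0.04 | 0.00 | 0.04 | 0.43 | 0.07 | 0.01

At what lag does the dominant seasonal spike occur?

The largest autocorrelation is r_5 = 0.43; the remaining lags stay at or below 0.11.
The dominant spike at lag 5 indicates a seasonal period of 5.

5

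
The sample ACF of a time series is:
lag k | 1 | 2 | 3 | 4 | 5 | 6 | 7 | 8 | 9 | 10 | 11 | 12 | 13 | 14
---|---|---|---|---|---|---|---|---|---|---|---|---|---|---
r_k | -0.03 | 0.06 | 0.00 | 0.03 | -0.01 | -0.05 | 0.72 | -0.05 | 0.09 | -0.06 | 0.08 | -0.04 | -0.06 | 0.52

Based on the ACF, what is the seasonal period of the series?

The largest autocorrelation is r_7 = 0.72, with a weaker echo at lag 14 (0.52); the remaining lags stay at or below 0.09.
The dominant spike at lag 7 indicates a seasonal period of 7.

7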